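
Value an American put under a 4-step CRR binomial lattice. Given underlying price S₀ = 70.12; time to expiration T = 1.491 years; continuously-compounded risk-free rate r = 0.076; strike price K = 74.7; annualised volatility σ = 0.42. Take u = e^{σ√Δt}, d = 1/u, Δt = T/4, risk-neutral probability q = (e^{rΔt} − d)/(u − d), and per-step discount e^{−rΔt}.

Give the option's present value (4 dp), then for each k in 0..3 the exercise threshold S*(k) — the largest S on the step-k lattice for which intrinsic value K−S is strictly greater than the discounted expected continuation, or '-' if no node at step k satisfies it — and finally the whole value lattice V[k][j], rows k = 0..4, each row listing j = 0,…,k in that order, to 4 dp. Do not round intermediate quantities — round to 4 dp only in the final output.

price = 13.5246
boundary = - - 41.9870 54.2598
tree:
13.5246
21.5089 6.0599
32.7130 11.1819 1.1183
42.2098 20.4402 2.2632 0.0000
49.5587 32.7130 4.5800 0.0000 0.0000

Δt=0.37275  u=1.29230  d=0.77381  q=0.49166  discount=0.97207
step 4 (expiry): payoffs max(K−S,0) = 49.5587 32.7130 4.5800 0.0000 0.0000
step 3: (k=3,j=0): S=32.4902, (K−S)⁺=42.2098, hold=40.1234 ⇒ V=42.2098 exercise | (k=3,j=1): S=54.2598, (K−S)⁺=20.4402, hold=18.3537 ⇒ V=20.4402 exercise | (k=3,j=2): S=90.6161, (K−S)⁺=0.0000, hold=2.2632 ⇒ V=2.2632 continue | (k=3,j=3): S=151.3325, (K−S)⁺=0.0000, hold=0.0000 ⇒ V=0.0000 continue  boundary S*=54.2598
step 2: (k=2,j=0): S=41.9870, (K−S)⁺=32.7130, hold=30.6265 ⇒ V=32.7130 exercise | (k=2,j=1): S=70.1200, (K−S)⁺=4.5800, hold=11.1819 ⇒ V=11.1819 continue | (k=2,j=2): S=117.1032, (K−S)⁺=0.0000, hold=1.1183 ⇒ V=1.1183 continue  boundary S*=41.9870
step 1: (k=1,j=0): S=54.2598, (K−S)⁺=20.4402, hold=21.5089 ⇒ V=21.5089 continue | (k=1,j=1): S=90.6161, (K−S)⁺=0.0000, hold=6.0599 ⇒ V=6.0599 continue  boundary S*=-
step 0: (k=0,j=0): S=70.1200, (K−S)⁺=4.5800, hold=13.5246 ⇒ V=13.5246 continue  boundary S*=-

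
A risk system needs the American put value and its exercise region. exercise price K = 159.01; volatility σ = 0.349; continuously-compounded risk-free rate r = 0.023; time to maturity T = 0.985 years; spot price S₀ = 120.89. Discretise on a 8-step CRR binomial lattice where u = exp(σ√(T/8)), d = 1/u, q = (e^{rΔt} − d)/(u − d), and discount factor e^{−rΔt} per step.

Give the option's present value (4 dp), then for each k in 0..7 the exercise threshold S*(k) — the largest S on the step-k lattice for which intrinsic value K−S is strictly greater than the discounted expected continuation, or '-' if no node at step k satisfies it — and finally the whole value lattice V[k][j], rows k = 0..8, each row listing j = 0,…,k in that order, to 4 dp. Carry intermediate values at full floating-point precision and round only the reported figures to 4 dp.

Δt=0.12312  u=1.13028  d=0.88474  q=0.48097  discount=0.99717
step 8 (expiry): payoffs max(K−S,0) = 113.6246 101.0291 84.9381 64.3815 38.1200 4.5703 0.0000 0.0000 0.0000
step 7: (k=7,j=0): S=51.2980, (K−S)⁺=107.7120, hold=107.2623 ⇒ V=107.7120 exercise | (k=7,j=1): S=65.5344, (K−S)⁺=93.4756, hold=93.0260 ⇒ V=93.4756 exercise | (k=7,j=2): S=83.7216, (K−S)⁺=75.2884, hold=74.8387 ⇒ V=75.2884 exercise | (k=7,j=3): S=106.9562, (K−S)⁺=52.0538, hold=51.6041 ⇒ V=52.0538 exercise | (k=7,j=4): S=136.6390, (K−S)⁺=22.3710, hold=21.9214 ⇒ V=22.3710 exercise | (k=7,j=5): S=174.5593, (K−S)⁺=0.0000, hold=2.3654 ⇒ V=2.3654 continue | (k=7,j=6): S=223.0034, (K−S)⁺=0.0000, hold=0.0000 ⇒ V=0.0000 continue | (k=7,j=7): S=284.8918, (K−S)⁺=0.0000, hold=0.0000 ⇒ V=0.0000 continue  boundary S*=136.6390
step 6: (k=6,j=0): S=57.9809, (K−S)⁺=101.0291, hold=100.5794 ⇒ V=101.0291 exercise | (k=6,j=1): S=74.0719, (K−S)⁺=84.9381, hold=84.4884 ⇒ V=84.9381 exercise | (k=6,j=2): S=94.6285, (K−S)⁺=64.3815, hold=63.9318 ⇒ V=64.3815 exercise | (k=6,j=3): S=120.8900, (K−S)⁺=38.1200, hold=37.6703 ⇒ V=38.1200 exercise | (k=6,j=4): S=154.4397, (K−S)⁺=4.5703, hold=12.7128 ⇒ V=12.7128 continue | (k=6,j=5): S=197.3001, (K−S)⁺=0.0000, hold=1.2242 ⇒ V=1.2242 continue | (k=6,j=6): S=252.0552, (K−S)⁺=0.0000, hold=0.0000 ⇒ V=0.0000 continue  boundary S*=120.8900
step 5: (k=5,j=0): S=65.5344, (K−S)⁺=93.4756, hold=93.0260 ⇒ V=93.4756 exercise | (k=5,j=1): S=83.7216, (K−S)⁺=75.2884, hold=74.8387 ⇒ V=75.2884 exercise | (k=5,j=2): S=106.9562, (K−S)⁺=52.0538, hold=51.6041 ⇒ V=52.0538 exercise | (k=5,j=3): S=136.6390, (K−S)⁺=22.3710, hold=25.8266 ⇒ V=25.8266 continue | (k=5,j=4): S=174.5593, (K−S)⁺=0.0000, hold=7.1668 ⇒ V=7.1668 continue | (k=5,j=5): S=223.0034, (K−S)⁺=0.0000, hold=0.6336 ⇒ V=0.6336 continue  boundary S*=106.9562
step 4: (k=4,j=0): S=74.0719, (K−S)⁺=84.9381, hold=84.4884 ⇒ V=84.9381 exercise | (k=4,j=1): S=94.6285, (K−S)⁺=64.3815, hold=63.9318 ⇒ V=64.3815 exercise | (k=4,j=2): S=120.8900, (K−S)⁺=38.1200, hold=39.3277 ⇒ V=39.3277 continue | (k=4,j=3): S=154.4397, (K−S)⁺=4.5703, hold=16.8041 ⇒ V=16.8041 continue | (k=4,j=4): S=197.3001, (K−S)⁺=0.0000, hold=4.0131 ⇒ V=4.0131 continue  boundary S*=94.6285
step 3: (k=3,j=0): S=83.7216, (K−S)⁺=75.2884, hold=74.8387 ⇒ V=75.2884 exercise | (k=3,j=1): S=106.9562, (K−S)⁺=52.0538, hold=52.1833 ⇒ V=52.1833 continue | (k=3,j=2): S=136.6390, (K−S)⁺=22.3710, hold=28.4139 ⇒ V=28.4139 continue | (k=3,j=3): S=174.5593, (K−S)⁺=0.0000, hold=10.6219 ⇒ V=10.6219 continue  boundary S*=83.7216
step 2: (k=2,j=0): S=94.6285, (K−S)⁺=64.3815, hold=63.9940 ⇒ V=64.3815 exercise | (k=2,j=1): S=120.8900, (K−S)⁺=38.1200, hold=40.6356 ⇒ V=40.6356 continue | (k=2,j=2): S=154.4397, (K−S)⁺=4.5703, hold=19.8003 ⇒ V=19.8003 continue  boundary S*=94.6285
step 1: (k=1,j=0): S=106.9562, (K−S)⁺=52.0538, hold=52.8106 ⇒ V=52.8106 continue | (k=1,j=1): S=136.6390, (K−S)⁺=22.3710, hold=30.5278 ⇒ V=30.5278 continue  boundary S*=-
step 0: (k=0,j=0): S=120.8900, (K−S)⁺=38.1200, hold=41.9742 ⇒ V=41.9742 continue  boundary S*=-

price = 41.9742
boundary = - - 94.6285 83.7216 94.6285 106.9562 120.8900 136.6390
tree:
41.9742
52.8106 30.5278
64.3815 40.6356 19.8003
75.2884 52.1833 28.4139 10.6219
84.9381 64.3815 39.3277 16.8041 4.0131
93.4756 75.2884 52.0538 25.8266 7.1668 0.6336
101.0291 84.9381 64.3815 38.1200 12.7128 1.2242 0.0000
107.7120 93.4756 75.2884 52.0538 22.3710 2.3654 0.0000 0.0000
113.6246 101.0291 84.9381 64.3815 38.1200 4.5703 0.0000 0.0000 0.0000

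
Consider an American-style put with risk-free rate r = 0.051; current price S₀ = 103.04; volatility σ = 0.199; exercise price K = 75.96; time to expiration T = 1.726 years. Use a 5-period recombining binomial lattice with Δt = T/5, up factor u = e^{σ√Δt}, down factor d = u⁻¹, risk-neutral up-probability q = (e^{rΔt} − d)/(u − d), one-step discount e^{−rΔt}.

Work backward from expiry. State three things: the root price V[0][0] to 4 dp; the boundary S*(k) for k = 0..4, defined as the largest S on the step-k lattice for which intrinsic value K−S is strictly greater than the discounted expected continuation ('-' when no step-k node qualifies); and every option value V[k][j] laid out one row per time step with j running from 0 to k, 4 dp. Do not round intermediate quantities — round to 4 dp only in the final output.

price = 0.7375
boundary = - - - - 64.5498
tree:
0.7375
1.4938 0.1341
2.9903 0.3010 0.0000
5.8977 0.6756 0.0000 0.0000
11.4102 1.5165 0.0000 0.0000 0.0000
18.5328 3.4041 0.0000 0.0000 0.0000 0.0000

Δt=0.34520, u=1.12403, d=0.88966, q=0.54658, disc=e^(-rΔt)=0.98255
k=5 terminal: V=max(K-S,0) → 18.5328 3.4041 0.0000 0.0000 0.0000 0.0000
k=4: j=0 S=64.5498 intr=11.4102 cont=10.0846 V=11.4102[EX]; j=1 S=81.5550 intr=0.0000 cont=1.5165 V=1.5165[hold]; j=2 S=103.0400 intr=0.0000 cont=0.0000 V=0.0000[hold]; j=3 S=130.1851 intr=0.0000 cont=0.0000 V=0.0000[hold]; j=4 S=164.4813 intr=0.0000 cont=0.0000 V=0.0000[hold]  S*(4)=64.5498
k=3: j=0 S=72.5559 intr=3.4041 cont=5.8977 V=5.8977[hold]; j=1 S=91.6702 intr=0.0000 cont=0.6756 V=0.6756[hold]; j=2 S=115.8200 intr=0.0000 cont=0.0000 V=0.0000[hold]; j=3 S=146.3319 intr=0.0000 cont=0.0000 V=0.0000[hold]  S*(3)=-
k=2: j=0 S=81.5550 intr=0.0000 cont=2.9903 V=2.9903[hold]; j=1 S=103.0400 intr=0.0000 cont=0.3010 V=0.3010[hold]; j=2 S=130.1851 intr=0.0000 cont=0.0000 V=0.0000[hold]  S*(2)=-
k=1: j=0 S=91.6702 intr=0.0000 cont=1.4938 V=1.4938[hold]; j=1 S=115.8200 intr=0.0000 cont=0.1341 V=0.1341[hold]  S*(1)=-
k=0: j=0 S=103.0400 intr=0.0000 cont=0.7375 V=0.7375[hold]  S*(0)=-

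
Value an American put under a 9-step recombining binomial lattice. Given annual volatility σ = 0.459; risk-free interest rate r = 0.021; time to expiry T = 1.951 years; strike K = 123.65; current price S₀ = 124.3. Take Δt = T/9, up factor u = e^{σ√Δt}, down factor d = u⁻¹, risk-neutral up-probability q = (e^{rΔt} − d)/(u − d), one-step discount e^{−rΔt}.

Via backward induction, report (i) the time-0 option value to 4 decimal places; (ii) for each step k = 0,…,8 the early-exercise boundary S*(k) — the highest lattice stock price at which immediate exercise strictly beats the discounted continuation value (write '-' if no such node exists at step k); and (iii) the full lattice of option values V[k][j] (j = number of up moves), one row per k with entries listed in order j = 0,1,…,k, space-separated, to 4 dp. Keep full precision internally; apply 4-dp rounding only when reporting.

Δt=0.21678  u=1.23826  d=0.80758  q=0.45737  discount=0.99546
step 9 (expiry): payoffs max(K−S,0) = 105.4880 95.8025 80.9517 58.1811 23.2673 0.0000 0.0000 0.0000 0.0000 0.0000
step 8: (k=8,j=0): S=22.4892, (K−S)⁺=101.1608, hold=100.5991 ⇒ V=101.1608 exercise | (k=8,j=1): S=34.4825, (K−S)⁺=89.1675, hold=88.6059 ⇒ V=89.1675 exercise | (k=8,j=2): S=52.8717, (K−S)⁺=70.7783, hold=70.2167 ⇒ V=70.7783 exercise | (k=8,j=3): S=81.0675, (K−S)⁺=42.5825, hold=42.0208 ⇒ V=42.5825 exercise | (k=8,j=4): S=124.3000, (K−S)⁺=0.0000, hold=12.5682 ⇒ V=12.5682 continue | (k=8,j=5): S=190.5879, (K−S)⁺=0.0000, hold=0.0000 ⇒ V=0.0000 continue | (k=8,j=6): S=292.2263, (K−S)⁺=0.0000, hold=0.0000 ⇒ V=0.0000 continue | (k=8,j=7): S=448.0675, (K−S)⁺=0.0000, hold=0.0000 ⇒ V=0.0000 continue | (k=8,j=8): S=687.0171, (K−S)⁺=0.0000, hold=0.0000 ⇒ V=0.0000 continue  boundary S*=81.0675
step 7: (k=7,j=0): S=27.8475, (K−S)⁺=95.8025, hold=95.2408 ⇒ V=95.8025 exercise | (k=7,j=1): S=42.6983, (K−S)⁺=80.9517, hold=80.3901 ⇒ V=80.9517 exercise | (k=7,j=2): S=65.4689, (K−S)⁺=58.1811, hold=57.6195 ⇒ V=58.1811 exercise | (k=7,j=3): S=100.3827, (K−S)⁺=23.2673, hold=28.7238 ⇒ V=28.7238 continue | (k=7,j=4): S=153.9158, (K−S)⁺=0.0000, hold=6.7889 ⇒ V=6.7889 continue | (k=7,j=5): S=235.9974, (K−S)⁺=0.0000, hold=0.0000 ⇒ V=0.0000 continue | (k=7,j=6): S=361.8523, (K−S)⁺=0.0000, hold=0.0000 ⇒ V=0.0000 continue | (k=7,j=7): S=554.8243, (K−S)⁺=0.0000, hold=0.0000 ⇒ V=0.0000 continue  boundary S*=65.4689
step 6: (k=6,j=0): S=34.4825, (K−S)⁺=89.1675, hold=88.6059 ⇒ V=89.1675 exercise | (k=6,j=1): S=52.8717, (K−S)⁺=70.7783, hold=70.2167 ⇒ V=70.7783 exercise | (k=6,j=2): S=81.0675, (K−S)⁺=42.5825, hold=44.5051 ⇒ V=44.5051 continue | (k=6,j=3): S=124.3000, (K−S)⁺=0.0000, hold=18.6065 ⇒ V=18.6065 continue | (k=6,j=4): S=190.5879, (K−S)⁺=0.0000, hold=3.6671 ⇒ V=3.6671 continue | (k=6,j=5): S=292.2263, (K−S)⁺=0.0000, hold=0.0000 ⇒ V=0.0000 continue | (k=6,j=6): S=448.0675, (K−S)⁺=0.0000, hold=0.0000 ⇒ V=0.0000 continue  boundary S*=52.8717
step 5: (k=5,j=0): S=42.6983, (K−S)⁺=80.9517, hold=80.3901 ⇒ V=80.9517 exercise | (k=5,j=1): S=65.4689, (K−S)⁺=58.1811, hold=58.4949 ⇒ V=58.4949 continue | (k=5,j=2): S=100.3827, (K−S)⁺=23.2673, hold=32.5116 ⇒ V=32.5116 continue | (k=5,j=3): S=153.9158, (K−S)⁺=0.0000, hold=11.7202 ⇒ V=11.7202 continue | (k=5,j=4): S=235.9974, (K−S)⁺=0.0000, hold=1.9809 ⇒ V=1.9809 continue | (k=5,j=5): S=361.8523, (K−S)⁺=0.0000, hold=0.0000 ⇒ V=0.0000 continue  boundary S*=42.6983
step 4: (k=4,j=0): S=52.8717, (K−S)⁺=70.7783, hold=70.3596 ⇒ V=70.7783 exercise | (k=4,j=1): S=81.0675, (K−S)⁺=42.5825, hold=46.3992 ⇒ V=46.3992 continue | (k=4,j=2): S=124.3000, (K−S)⁺=0.0000, hold=22.8978 ⇒ V=22.8978 continue | (k=4,j=3): S=190.5879, (K−S)⁺=0.0000, hold=7.2327 ⇒ V=7.2327 continue | (k=4,j=4): S=292.2263, (K−S)⁺=0.0000, hold=1.0700 ⇒ V=1.0700 continue  boundary S*=52.8717
step 3: (k=3,j=0): S=65.4689, (K−S)⁺=58.1811, hold=59.3572 ⇒ V=59.3572 continue | (k=3,j=1): S=100.3827, (K−S)⁺=23.2673, hold=35.4884 ⇒ V=35.4884 continue | (k=3,j=2): S=153.9158, (K−S)⁺=0.0000, hold=15.6616 ⇒ V=15.6616 continue | (k=3,j=3): S=235.9974, (K−S)⁺=0.0000, hold=4.3940 ⇒ V=4.3940 continue  boundary S*=-
step 2: (k=2,j=0): S=81.0675, (K−S)⁺=42.5825, hold=48.2203 ⇒ V=48.2203 continue | (k=2,j=1): S=124.3000, (K−S)⁺=0.0000, hold=26.3002 ⇒ V=26.3002 continue | (k=2,j=2): S=190.5879, (K−S)⁺=0.0000, hold=10.4604 ⇒ V=10.4604 continue  boundary S*=-
step 1: (k=1,j=0): S=100.3827, (K−S)⁺=23.2673, hold=38.0213 ⇒ V=38.0213 continue | (k=1,j=1): S=153.9158, (K−S)⁺=0.0000, hold=18.9690 ⇒ V=18.9690 continue  boundary S*=-
step 0: (k=0,j=0): S=124.3000, (K−S)⁺=0.0000, hold=29.1742 ⇒ V=29.1742 continue  boundary S*=-

price = 29.1742
boundary = - - - - 52.8717 42.6983 52.8717 65.4689 81.0675
tree:
29.1742
38.0213 18.9690
48.2203 26.3002 10.4604
59.3572 35.4884 15.6616 4.3940
70.7783 46.3992 22.8978 7.2327 1.0700
80.9517 58.4949 32.5116 11.7202 1.9809 0.0000
89.1675 70.7783 44.5051 18.6065 3.6671 0.0000 0.0000
95.8025 80.9517 58.1811 28.7238 6.7889 0.0000 0.0000 0.0000
101.1608 89.1675 70.7783 42.5825 12.5682 0.0000 0.0000 0.0000 0.0000
105.4880 95.8025 80.9517 58.1811 23.2673 0.0000 0.0000 0.0000 0.0000 0.0000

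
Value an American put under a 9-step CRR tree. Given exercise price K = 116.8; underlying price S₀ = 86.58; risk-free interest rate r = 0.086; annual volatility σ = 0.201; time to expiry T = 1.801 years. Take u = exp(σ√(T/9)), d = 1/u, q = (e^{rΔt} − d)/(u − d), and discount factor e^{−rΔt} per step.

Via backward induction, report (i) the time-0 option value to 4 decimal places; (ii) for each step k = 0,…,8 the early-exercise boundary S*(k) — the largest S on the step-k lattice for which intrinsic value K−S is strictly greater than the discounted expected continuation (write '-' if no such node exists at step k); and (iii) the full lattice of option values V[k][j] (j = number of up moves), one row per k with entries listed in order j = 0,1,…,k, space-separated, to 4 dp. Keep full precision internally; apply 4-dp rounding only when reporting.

params: Δt=0.20011 u=1.09408 d=0.91401 q=0.57393 e^(-rΔt)=0.98294
t_9 payoffs: 78.2547 70.6607 61.5707 50.6897 37.6651 22.0745 3.4122 0.0000 0.0000 0.0000
t_8: node(8,0) S=42.1717 payoff=74.6283 vs cont=72.6354 → 74.6283 [stop]  node(8,1) S=50.4801 payoff=66.3199 vs cont=64.3270 → 66.3199 [stop]  node(8,2) S=60.4254 payoff=56.3746 vs cont=54.3817 → 56.3746 [stop]  node(8,3) S=72.3300 payoff=44.4700 vs cont=42.4771 → 44.4700 [stop]  node(8,4) S=86.5800 payoff=30.2200 vs cont=28.2271 → 30.2200 [stop]  node(8,5) S=103.6374 payoff=13.1626 vs cont=11.1697 → 13.1626 [stop]  node(8,6) S=124.0554 payoff=0.0000 vs cont=1.4290 → 1.4290 [wait]  node(8,7) S=148.4960 payoff=0.0000 vs cont=0.0000 → 0.0000 [wait]  node(8,8) S=177.7518 payoff=0.0000 vs cont=0.0000 → 0.0000 [wait]  ⇒ S*(8)=103.6374
t_7: node(7,0) S=46.1393 payoff=70.6607 vs cont=68.6678 → 70.6607 [stop]  node(7,1) S=55.2293 payoff=61.5707 vs cont=59.5778 → 61.5707 [stop]  node(7,2) S=66.1103 payoff=50.6897 vs cont=48.6968 → 50.6897 [stop]  node(7,3) S=79.1349 payoff=37.6651 vs cont=35.6722 → 37.6651 [stop]  node(7,4) S=94.7255 payoff=22.0745 vs cont=20.0816 → 22.0745 [stop]  node(7,5) S=113.3878 payoff=3.4122 vs cont=6.3186 → 6.3186 [wait]  node(7,6) S=135.7267 payoff=0.0000 vs cont=0.5985 → 0.5985 [wait]  node(7,7) S=162.4667 payoff=0.0000 vs cont=0.0000 → 0.0000 [wait]  ⇒ S*(7)=94.7255
t_6: node(6,0) S=50.4801 payoff=66.3199 vs cont=64.3270 → 66.3199 [stop]  node(6,1) S=60.4254 payoff=56.3746 vs cont=54.3817 → 56.3746 [stop]  node(6,2) S=72.3300 payoff=44.4700 vs cont=42.4771 → 44.4700 [stop]  node(6,3) S=86.5800 payoff=30.2200 vs cont=28.2271 → 30.2200 [stop]  node(6,4) S=103.6374 payoff=13.1626 vs cont=12.8093 → 13.1626 [stop]  node(6,5) S=124.0554 payoff=0.0000 vs cont=2.9838 → 2.9838 [wait]  node(6,6) S=148.4960 payoff=0.0000 vs cont=0.2506 → 0.2506 [wait]  ⇒ S*(6)=103.6374
t_5: node(5,0) S=55.2293 payoff=61.5707 vs cont=59.5778 → 61.5707 [stop]  node(5,1) S=66.1103 payoff=50.6897 vs cont=48.6968 → 50.6897 [stop]  node(5,2) S=79.1349 payoff=37.6651 vs cont=35.6722 → 37.6651 [stop]  node(5,3) S=94.7255 payoff=22.0745 vs cont=20.0816 → 22.0745 [stop]  node(5,4) S=113.3878 payoff=3.4122 vs cont=7.1957 → 7.1957 [wait]  node(5,5) S=135.7267 payoff=0.0000 vs cont=1.3910 → 1.3910 [wait]  ⇒ S*(5)=94.7255
t_4: node(4,0) S=60.4254 payoff=56.3746 vs cont=54.3817 → 56.3746 [stop]  node(4,1) S=72.3300 payoff=44.4700 vs cont=42.4771 → 44.4700 [stop]  node(4,2) S=86.5800 payoff=30.2200 vs cont=28.2271 → 30.2200 [stop]  node(4,3) S=103.6374 payoff=13.1626 vs cont=13.3041 → 13.3041 [wait]  node(4,4) S=124.0554 payoff=0.0000 vs cont=3.7983 → 3.7983 [wait]  ⇒ S*(4)=86.5800
t_3: node(3,0) S=66.1103 payoff=50.6897 vs cont=48.6968 → 50.6897 [stop]  node(3,1) S=79.1349 payoff=37.6651 vs cont=35.6722 → 37.6651 [stop]  node(3,2) S=94.7255 payoff=22.0745 vs cont=20.1614 → 22.0745 [stop]  node(3,3) S=113.3878 payoff=3.4122 vs cont=7.7145 → 7.7145 [wait]  ⇒ S*(3)=94.7255
t_2: node(2,0) S=72.3300 payoff=44.4700 vs cont=42.4771 → 44.4700 [stop]  node(2,1) S=86.5800 payoff=30.2200 vs cont=28.2271 → 30.2200 [stop]  node(2,2) S=103.6374 payoff=13.1626 vs cont=13.5968 → 13.5968 [wait]  ⇒ S*(2)=86.5800
t_1: node(1,0) S=79.1349 payoff=37.6651 vs cont=35.6722 → 37.6651 [stop]  node(1,1) S=94.7255 payoff=22.0745 vs cont=20.3265 → 22.0745 [stop]  ⇒ S*(1)=94.7255
t_0: node(0,0) S=86.5800 payoff=30.2200 vs cont=28.2271 → 30.2200 [stop]  ⇒ S*(0)=86.5800

price = 30.2200
boundary = 86.5800 94.7255 86.5800 94.7255 86.5800 94.7255 103.6374 94.7255 103.6374
tree:
30.2200
37.6651 22.0745
44.4700 30.2200 13.5968
50.6897 37.6651 22.0745 7.7145
56.3746 44.4700 30.2200 13.3041 3.7983
61.5707 50.6897 37.6651 22.0745 7.1957 1.3910
66.3199 56.3746 44.4700 30.2200 13.1626 2.9838 0.2506
70.6607 61.5707 50.6897 37.6651 22.0745 6.3186 0.5985 0.0000
74.6283 66.3199 56.3746 44.4700 30.2200 13.1626 1.4290 0.0000 0.0000
78.2547 70.6607 61.5707 50.6897 37.6651 22.0745 3.4122 0.0000 0.0000 0.0000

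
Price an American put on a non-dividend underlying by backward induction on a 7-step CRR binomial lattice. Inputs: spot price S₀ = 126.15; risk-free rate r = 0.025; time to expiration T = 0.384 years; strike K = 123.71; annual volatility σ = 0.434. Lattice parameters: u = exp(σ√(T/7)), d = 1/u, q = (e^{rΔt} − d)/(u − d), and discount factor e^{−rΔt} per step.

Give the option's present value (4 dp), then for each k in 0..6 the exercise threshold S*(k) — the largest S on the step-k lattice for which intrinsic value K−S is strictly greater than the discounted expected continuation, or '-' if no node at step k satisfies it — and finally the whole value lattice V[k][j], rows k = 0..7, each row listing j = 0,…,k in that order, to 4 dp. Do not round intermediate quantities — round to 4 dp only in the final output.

Δt=0.05486  u=1.10700  d=0.90335  q=0.48135  discount=0.99863
step 7 (expiry): payoffs max(K−S,0) = 61.7850 47.8247 30.7172 9.7529 0.0000 0.0000 0.0000 0.0000
step 6: (k=6,j=0): S=68.5507, (K−S)⁺=55.1593, hold=54.9898 ⇒ V=55.1593 exercise | (k=6,j=1): S=84.0047, (K−S)⁺=39.7053, hold=39.5358 ⇒ V=39.7053 exercise | (k=6,j=2): S=102.9427, (K−S)⁺=20.7673, hold=20.5978 ⇒ V=20.7673 exercise | (k=6,j=3): S=126.1500, (K−S)⁺=0.0000, hold=5.0514 ⇒ V=5.0514 continue | (k=6,j=4): S=154.5892, (K−S)⁺=0.0000, hold=0.0000 ⇒ V=0.0000 continue | (k=6,j=5): S=189.4397, (K−S)⁺=0.0000, hold=0.0000 ⇒ V=0.0000 continue | (k=6,j=6): S=232.1469, (K−S)⁺=0.0000, hold=0.0000 ⇒ V=0.0000 continue  boundary S*=102.9427
step 5: (k=5,j=0): S=75.8853, (K−S)⁺=47.8247, hold=47.6552 ⇒ V=47.8247 exercise | (k=5,j=1): S=92.9928, (K−S)⁺=30.7172, hold=30.5476 ⇒ V=30.7172 exercise | (k=5,j=2): S=113.9571, (K−S)⁺=9.7529, hold=13.1844 ⇒ V=13.1844 continue | (k=5,j=3): S=139.6475, (K−S)⁺=0.0000, hold=2.6163 ⇒ V=2.6163 continue | (k=5,j=4): S=171.1296, (K−S)⁺=0.0000, hold=0.0000 ⇒ V=0.0000 continue | (k=5,j=5): S=209.7089, (K−S)⁺=0.0000, hold=0.0000 ⇒ V=0.0000 continue  boundary S*=92.9928
step 4: (k=4,j=0): S=84.0047, (K−S)⁺=39.7053, hold=39.5358 ⇒ V=39.7053 exercise | (k=4,j=1): S=102.9427, (K−S)⁺=20.7673, hold=22.2473 ⇒ V=22.2473 continue | (k=4,j=2): S=126.1500, (K−S)⁺=0.0000, hold=8.0864 ⇒ V=8.0864 continue | (k=4,j=3): S=154.5892, (K−S)⁺=0.0000, hold=1.3551 ⇒ V=1.3551 continue | (k=4,j=4): S=189.4397, (K−S)⁺=0.0000, hold=0.0000 ⇒ V=0.0000 continue  boundary S*=84.0047
step 3: (k=3,j=0): S=92.9928, (K−S)⁺=30.7172, hold=31.2590 ⇒ V=31.2590 continue | (k=3,j=1): S=113.9571, (K−S)⁺=9.7529, hold=15.4098 ⇒ V=15.4098 continue | (k=3,j=2): S=139.6475, (K−S)⁺=0.0000, hold=4.8397 ⇒ V=4.8397 continue | (k=3,j=3): S=171.1296, (K−S)⁺=0.0000, hold=0.7019 ⇒ V=0.7019 continue  boundary S*=-
step 2: (k=2,j=0): S=102.9427, (K−S)⁺=20.7673, hold=23.5976 ⇒ V=23.5976 continue | (k=2,j=1): S=126.1500, (K−S)⁺=0.0000, hold=10.3077 ⇒ V=10.3077 continue | (k=2,j=2): S=154.5892, (K−S)⁺=0.0000, hold=2.8440 ⇒ V=2.8440 continue  boundary S*=-
step 1: (k=1,j=0): S=113.9571, (K−S)⁺=9.7529, hold=17.1770 ⇒ V=17.1770 continue | (k=1,j=1): S=139.6475, (K−S)⁺=0.0000, hold=6.7059 ⇒ V=6.7059 continue  boundary S*=-
step 0: (k=0,j=0): S=126.1500, (K−S)⁺=0.0000, hold=12.1201 ⇒ V=12.1201 continue  boundary S*=-

price = 12.1201
boundary = - - - - 84.0047 92.9928 102.9427
tree:
12.1201
17.1770 6.7059
23.5976 10.3077 2.8440
31.2590 15.4098 4.8397 0.7019
39.7053 22.2473 8.0864 1.3551 0.0000
47.8247 30.7172 13.1844 2.6163 0.0000 0.0000
55.1593 39.7053 20.7673 5.0514 0.0000 0.0000 0.0000
61.7850 47.8247 30.7172 9.7529 0.0000 0.0000 0.0000 0.0000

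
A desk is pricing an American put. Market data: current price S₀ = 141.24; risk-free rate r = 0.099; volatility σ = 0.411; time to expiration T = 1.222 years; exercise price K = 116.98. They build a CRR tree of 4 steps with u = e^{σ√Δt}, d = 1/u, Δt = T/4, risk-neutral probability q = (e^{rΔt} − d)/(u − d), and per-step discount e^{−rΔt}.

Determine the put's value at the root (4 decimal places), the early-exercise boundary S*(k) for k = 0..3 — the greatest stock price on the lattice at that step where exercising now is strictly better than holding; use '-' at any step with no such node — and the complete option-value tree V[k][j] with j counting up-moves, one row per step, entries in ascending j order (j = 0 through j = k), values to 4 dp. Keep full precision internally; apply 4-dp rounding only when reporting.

Δt=0.30550, u=1.25504, d=0.79679, q=0.51046, disc=e^(-rΔt)=0.97021
k=4 terminal: V=max(K-S,0) → 60.0520 27.3111 0.0000 0.0000 0.0000
k=3: j=0 S=71.4470 intr=45.5330 cont=42.0479 V=45.5330[EX]; j=1 S=112.5382 intr=4.4418 cont=12.9716 V=12.9716[hold]; j=2 S=177.2620 intr=0.0000 cont=0.0000 V=0.0000[hold]; j=3 S=279.2102 intr=0.0000 cont=0.0000 V=0.0000[hold]  S*(3)=71.4470
k=2: j=0 S=89.6689 intr=27.3111 cont=28.0504 V=28.0504[hold]; j=1 S=141.2400 intr=0.0000 cont=6.1609 V=6.1609[hold]; j=2 S=222.4710 intr=0.0000 cont=0.0000 V=0.0000[hold]  S*(2)=-
k=1: j=0 S=112.5382 intr=4.4418 cont=16.3740 V=16.3740[hold]; j=1 S=177.2620 intr=0.0000 cont=2.9262 V=2.9262[hold]  S*(1)=-
k=0: j=0 S=141.2400 intr=0.0000 cont=9.2261 V=9.2261[hold]  S*(0)=-

price = 9.2261
boundary = - - - 71.4470
tree:
9.2261
16.3740 2.9262
28.0504 6.1609 0.0000
45.5330 12.9716 0.0000 0.0000
60.0520 27.3111 0.0000 0.0000 0.0000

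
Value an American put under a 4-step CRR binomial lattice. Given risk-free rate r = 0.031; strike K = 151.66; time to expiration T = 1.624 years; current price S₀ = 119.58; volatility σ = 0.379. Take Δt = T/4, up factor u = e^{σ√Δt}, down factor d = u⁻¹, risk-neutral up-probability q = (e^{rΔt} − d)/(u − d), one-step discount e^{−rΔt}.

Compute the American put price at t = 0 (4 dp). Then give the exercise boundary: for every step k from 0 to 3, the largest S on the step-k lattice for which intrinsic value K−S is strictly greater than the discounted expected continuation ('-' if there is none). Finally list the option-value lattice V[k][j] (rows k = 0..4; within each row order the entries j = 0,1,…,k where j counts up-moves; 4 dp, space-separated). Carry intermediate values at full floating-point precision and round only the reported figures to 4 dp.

price = 42.1113
boundary = - - 73.7737 93.9247
tree:
42.1113
58.6704 24.2723
77.8863 38.2356 8.9241
93.7141 57.7353 16.9200 0.0000
106.1461 77.8863 32.0800 0.0000 0.0000

Δt=0.40600, u=1.27315, d=0.78546, q=0.46589, disc=e^(-rΔt)=0.98749
k=4 terminal: V=max(K-S,0) → 106.1461 77.8863 32.0800 0.0000 0.0000
k=3: j=0 S=57.9459 intr=93.7141 cont=91.8172 V=93.7141[EX]; j=1 S=93.9247 intr=57.7353 cont=55.8384 V=57.7353[EX]; j=2 S=152.2429 intr=0.0000 cont=16.9200 V=16.9200[hold]; j=3 S=246.7710 intr=0.0000 cont=0.0000 V=0.0000[hold]  S*(3)=93.9247
k=2: j=0 S=73.7737 intr=77.8863 cont=75.9895 V=77.8863[EX]; j=1 S=119.5800 intr=32.0800 cont=38.2356 V=38.2356[hold]; j=2 S=193.8276 intr=0.0000 cont=8.9241 V=8.9241[hold]  S*(2)=73.7737
k=1: j=0 S=93.9247 intr=57.7353 cont=58.6704 V=58.6704[hold]; j=1 S=152.2429 intr=0.0000 cont=24.2723 V=24.2723[hold]  S*(1)=-
k=0: j=0 S=119.5800 intr=32.0800 cont=42.1113 V=42.1113[hold]  S*(0)=-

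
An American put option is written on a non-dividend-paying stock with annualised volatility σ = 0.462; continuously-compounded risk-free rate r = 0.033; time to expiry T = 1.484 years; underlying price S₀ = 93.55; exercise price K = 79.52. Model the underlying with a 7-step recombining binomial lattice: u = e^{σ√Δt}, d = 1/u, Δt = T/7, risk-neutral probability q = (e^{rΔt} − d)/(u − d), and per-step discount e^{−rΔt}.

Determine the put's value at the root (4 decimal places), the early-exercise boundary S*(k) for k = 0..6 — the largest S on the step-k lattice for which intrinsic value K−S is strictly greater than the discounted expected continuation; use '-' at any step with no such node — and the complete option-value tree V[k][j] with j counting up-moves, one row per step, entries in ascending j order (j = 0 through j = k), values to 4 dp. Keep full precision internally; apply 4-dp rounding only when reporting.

price = 11.4084
boundary = - - - - 39.9494 49.4189 61.1332
tree:
11.4084
16.3833 5.8205
22.8495 9.1437 2.0605
30.7436 14.0545 3.5957 0.3141
39.5706 20.9878 6.2389 0.5895 0.0000
47.2257 30.1011 10.7529 1.1062 0.0000 0.0000
53.4138 39.5706 18.3868 2.0760 0.0000 0.0000 0.0000
58.4163 47.2257 30.1011 3.8959 0.0000 0.0000 0.0000 0.0000

Δt=0.21200  u=1.23704  d=0.80838  q=0.46340  discount=0.99303
step 7 (expiry): payoffs max(K−S,0) = 58.4163 47.2257 30.1011 3.8959 0.0000 0.0000 0.0000 0.0000
step 6: (k=6,j=0): S=26.1062, (K−S)⁺=53.4138, hold=52.8595 ⇒ V=53.4138 exercise | (k=6,j=1): S=39.9494, (K−S)⁺=39.5706, hold=39.0162 ⇒ V=39.5706 exercise | (k=6,j=2): S=61.1332, (K−S)⁺=18.3868, hold=17.8325 ⇒ V=18.3868 exercise | (k=6,j=3): S=93.5500, (K−S)⁺=0.0000, hold=2.0760 ⇒ V=2.0760 continue | (k=6,j=4): S=143.1564, (K−S)⁺=0.0000, hold=0.0000 ⇒ V=0.0000 continue | (k=6,j=5): S=219.0673, (K−S)⁺=0.0000, hold=0.0000 ⇒ V=0.0000 continue | (k=6,j=6): S=335.2313, (K−S)⁺=0.0000, hold=0.0000 ⇒ V=0.0000 continue  boundary S*=61.1332
step 5: (k=5,j=0): S=32.2943, (K−S)⁺=47.2257, hold=46.6713 ⇒ V=47.2257 exercise | (k=5,j=1): S=49.4189, (K−S)⁺=30.1011, hold=29.5467 ⇒ V=30.1011 exercise | (k=5,j=2): S=75.6241, (K−S)⁺=3.8959, hold=10.7529 ⇒ V=10.7529 continue | (k=5,j=3): S=115.7250, (K−S)⁺=0.0000, hold=1.1062 ⇒ V=1.1062 continue | (k=5,j=4): S=177.0901, (K−S)⁺=0.0000, hold=0.0000 ⇒ V=0.0000 continue | (k=5,j=5): S=270.9949, (K−S)⁺=0.0000, hold=0.0000 ⇒ V=0.0000 continue  boundary S*=49.4189
step 4: (k=4,j=0): S=39.9494, (K−S)⁺=39.5706, hold=39.0162 ⇒ V=39.5706 exercise | (k=4,j=1): S=61.1332, (K−S)⁺=18.3868, hold=20.9878 ⇒ V=20.9878 continue | (k=4,j=2): S=93.5500, (K−S)⁺=0.0000, hold=6.2389 ⇒ V=6.2389 continue | (k=4,j=3): S=143.1564, (K−S)⁺=0.0000, hold=0.5895 ⇒ V=0.5895 continue | (k=4,j=4): S=219.0673, (K−S)⁺=0.0000, hold=0.0000 ⇒ V=0.0000 continue  boundary S*=39.9494
step 3: (k=3,j=0): S=49.4189, (K−S)⁺=30.1011, hold=30.7436 ⇒ V=30.7436 continue | (k=3,j=1): S=75.6241, (K−S)⁺=3.8959, hold=14.0545 ⇒ V=14.0545 continue | (k=3,j=2): S=115.7250, (K−S)⁺=0.0000, hold=3.5957 ⇒ V=3.5957 continue | (k=3,j=3): S=177.0901, (K−S)⁺=0.0000, hold=0.3141 ⇒ V=0.3141 continue  boundary S*=-
step 2: (k=2,j=0): S=61.1332, (K−S)⁺=18.3868, hold=22.8495 ⇒ V=22.8495 continue | (k=2,j=1): S=93.5500, (K−S)⁺=0.0000, hold=9.1437 ⇒ V=9.1437 continue | (k=2,j=2): S=143.1564, (K−S)⁺=0.0000, hold=2.0605 ⇒ V=2.0605 continue  boundary S*=-
step 1: (k=1,j=0): S=75.6241, (K−S)⁺=3.8959, hold=16.3833 ⇒ V=16.3833 continue | (k=1,j=1): S=115.7250, (K−S)⁺=0.0000, hold=5.8205 ⇒ V=5.8205 continue  boundary S*=-
step 0: (k=0,j=0): S=93.5500, (K−S)⁺=0.0000, hold=11.4084 ⇒ V=11.4084 continue  boundary S*=-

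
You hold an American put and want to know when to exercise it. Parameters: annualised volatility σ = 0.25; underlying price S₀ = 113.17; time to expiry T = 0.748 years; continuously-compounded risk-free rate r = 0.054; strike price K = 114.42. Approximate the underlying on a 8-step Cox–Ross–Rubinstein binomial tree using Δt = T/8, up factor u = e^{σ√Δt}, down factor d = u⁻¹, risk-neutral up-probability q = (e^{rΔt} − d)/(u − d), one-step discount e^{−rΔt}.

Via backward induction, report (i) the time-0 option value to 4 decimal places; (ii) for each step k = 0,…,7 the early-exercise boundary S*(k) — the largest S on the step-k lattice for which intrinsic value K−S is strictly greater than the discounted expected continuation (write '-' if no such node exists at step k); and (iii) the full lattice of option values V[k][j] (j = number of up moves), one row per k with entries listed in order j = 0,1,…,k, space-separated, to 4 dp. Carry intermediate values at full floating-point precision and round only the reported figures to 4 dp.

Δt=0.09350  u=1.07944  d=0.92640  q=0.51397  discount=0.99496
step 8 (expiry): payoffs max(K−S,0) = 53.0246 42.8823 31.0646 17.2947 1.2500 0.0000 0.0000 0.0000 0.0000
step 7: (k=7,j=0): S=66.2728, (K−S)⁺=48.1472, hold=47.5709 ⇒ V=48.1472 exercise | (k=7,j=1): S=77.2208, (K−S)⁺=37.1992, hold=36.6229 ⇒ V=37.1992 exercise | (k=7,j=2): S=89.9773, (K−S)⁺=24.4427, hold=23.8664 ⇒ V=24.4427 exercise | (k=7,j=3): S=104.8412, (K−S)⁺=9.5788, hold=9.0026 ⇒ V=9.5788 exercise | (k=7,j=4): S=122.1605, (K−S)⁺=0.0000, hold=0.6045 ⇒ V=0.6045 continue | (k=7,j=5): S=142.3408, (K−S)⁺=0.0000, hold=0.0000 ⇒ V=0.0000 continue | (k=7,j=6): S=165.8549, (K−S)⁺=0.0000, hold=0.0000 ⇒ V=0.0000 continue | (k=7,j=7): S=193.2534, (K−S)⁺=0.0000, hold=0.0000 ⇒ V=0.0000 continue  boundary S*=104.8412
step 6: (k=6,j=0): S=71.5377, (K−S)⁺=42.8823, hold=42.3061 ⇒ V=42.8823 exercise | (k=6,j=1): S=83.3554, (K−S)⁺=31.0646, hold=30.4883 ⇒ V=31.0646 exercise | (k=6,j=2): S=97.1253, (K−S)⁺=17.2947, hold=16.7184 ⇒ V=17.2947 exercise | (k=6,j=3): S=113.1700, (K−S)⁺=1.2500, hold=4.9412 ⇒ V=4.9412 continue | (k=6,j=4): S=131.8652, (K−S)⁺=0.0000, hold=0.2923 ⇒ V=0.2923 continue | (k=6,j=5): S=153.6487, (K−S)⁺=0.0000, hold=0.0000 ⇒ V=0.0000 continue | (k=6,j=6): S=179.0308, (K−S)⁺=0.0000, hold=0.0000 ⇒ V=0.0000 continue  boundary S*=97.1253
step 5: (k=5,j=0): S=77.2208, (K−S)⁺=37.1992, hold=36.6229 ⇒ V=37.1992 exercise | (k=5,j=1): S=89.9773, (K−S)⁺=24.4427, hold=23.8664 ⇒ V=24.4427 exercise | (k=5,j=2): S=104.8412, (K−S)⁺=9.5788, hold=10.8902 ⇒ V=10.8902 continue | (k=5,j=3): S=122.1605, (K−S)⁺=0.0000, hold=2.5390 ⇒ V=2.5390 continue | (k=5,j=4): S=142.3408, (K−S)⁺=0.0000, hold=0.1414 ⇒ V=0.1414 continue | (k=5,j=5): S=165.8549, (K−S)⁺=0.0000, hold=0.0000 ⇒ V=0.0000 continue  boundary S*=89.9773
step 4: (k=4,j=0): S=83.3554, (K−S)⁺=31.0646, hold=30.4883 ⇒ V=31.0646 exercise | (k=4,j=1): S=97.1253, (K−S)⁺=17.2947, hold=17.3890 ⇒ V=17.3890 continue | (k=4,j=2): S=113.1700, (K−S)⁺=1.2500, hold=6.5647 ⇒ V=6.5647 continue | (k=4,j=3): S=131.8652, (K−S)⁺=0.0000, hold=1.3001 ⇒ V=1.3001 continue | (k=4,j=4): S=153.6487, (K−S)⁺=0.0000, hold=0.0684 ⇒ V=0.0684 continue  boundary S*=83.3554
step 3: (k=3,j=0): S=89.9773, (K−S)⁺=24.4427, hold=23.9147 ⇒ V=24.4427 exercise | (k=3,j=1): S=104.8412, (K−S)⁺=9.5788, hold=11.7660 ⇒ V=11.7660 continue | (k=3,j=2): S=122.1605, (K−S)⁺=0.0000, hold=3.8394 ⇒ V=3.8394 continue | (k=3,j=3): S=142.3408, (K−S)⁺=0.0000, hold=0.6636 ⇒ V=0.6636 continue  boundary S*=89.9773
step 2: (k=2,j=0): S=97.1253, (K−S)⁺=17.2947, hold=17.8369 ⇒ V=17.8369 continue | (k=2,j=1): S=113.1700, (K−S)⁺=1.2500, hold=7.6532 ⇒ V=7.6532 continue | (k=2,j=2): S=131.8652, (K−S)⁺=0.0000, hold=2.1960 ⇒ V=2.1960 continue  boundary S*=-
step 1: (k=1,j=0): S=104.8412, (K−S)⁺=9.5788, hold=12.5393 ⇒ V=12.5393 continue | (k=1,j=1): S=122.1605, (K−S)⁺=0.0000, hold=4.8239 ⇒ V=4.8239 continue  boundary S*=-
step 0: (k=0,j=0): S=113.1700, (K−S)⁺=1.2500, hold=8.5306 ⇒ V=8.5306 continue  boundary S*=-

price = 8.5306
boundary = - - - 89.9773 83.3554 89.9773 97.1253 104.8412
tree:
8.5306
12.5393 4.8239
17.8369 7.6532 2.1960
24.4427 11.7660 3.8394 0.6636
31.0646 17.3890 6.5647 1.3001 0.0684
37.1992 24.4427 10.8902 2.5390 0.1414 0.0000
42.8823 31.0646 17.2947 4.9412 0.2923 0.0000 0.0000
48.1472 37.1992 24.4427 9.5788 0.6045 0.0000 0.0000 0.0000
53.0246 42.8823 31.0646 17.2947 1.2500 0.0000 0.0000 0.0000 0.0000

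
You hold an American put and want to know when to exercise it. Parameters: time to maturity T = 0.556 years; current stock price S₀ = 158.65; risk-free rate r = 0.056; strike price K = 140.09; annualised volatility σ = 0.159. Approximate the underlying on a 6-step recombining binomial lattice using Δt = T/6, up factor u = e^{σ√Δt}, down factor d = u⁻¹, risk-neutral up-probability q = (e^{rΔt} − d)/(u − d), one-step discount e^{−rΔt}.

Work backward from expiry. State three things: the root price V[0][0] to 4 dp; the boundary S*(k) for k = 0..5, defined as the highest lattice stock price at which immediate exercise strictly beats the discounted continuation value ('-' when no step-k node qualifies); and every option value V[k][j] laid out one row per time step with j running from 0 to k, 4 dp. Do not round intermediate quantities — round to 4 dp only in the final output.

price = 0.8039
boundary = - - - - - 124.5482
tree:
0.8039
1.5447 0.1846
2.9091 0.4049 0.0000
5.3303 0.8880 0.0000 0.0000
9.3881 1.9474 0.0000 0.0000 0.0000
15.5418 4.2705 0.0000 0.0000 0.0000 0.0000
21.4265 9.3652 0.0000 0.0000 0.0000 0.0000 0.0000

Δt=0.09267  u=1.04959  d=0.95275  q=0.54163  discount=0.99482
step 6 (expiry): payoffs max(K−S,0) = 21.4265 9.3652 0.0000 0.0000 0.0000 0.0000 0.0000
step 5: (k=5,j=0): S=124.5482, (K−S)⁺=15.5418, hold=14.8167 ⇒ V=15.5418 exercise | (k=5,j=1): S=137.2077, (K−S)⁺=2.8823, hold=4.2705 ⇒ V=4.2705 continue | (k=5,j=2): S=151.1540, (K−S)⁺=0.0000, hold=0.0000 ⇒ V=0.0000 continue | (k=5,j=3): S=166.5178, (K−S)⁺=0.0000, hold=0.0000 ⇒ V=0.0000 continue | (k=5,j=4): S=183.4432, (K−S)⁺=0.0000, hold=0.0000 ⇒ V=0.0000 continue | (k=5,j=5): S=202.0890, (K−S)⁺=0.0000, hold=0.0000 ⇒ V=0.0000 continue  boundary S*=124.5482
step 4: (k=4,j=0): S=130.7248, (K−S)⁺=9.3652, hold=9.3881 ⇒ V=9.3881 continue | (k=4,j=1): S=144.0121, (K−S)⁺=0.0000, hold=1.9474 ⇒ V=1.9474 continue | (k=4,j=2): S=158.6500, (K−S)⁺=0.0000, hold=0.0000 ⇒ V=0.0000 continue | (k=4,j=3): S=174.7757, (K−S)⁺=0.0000, hold=0.0000 ⇒ V=0.0000 continue | (k=4,j=4): S=192.5405, (K−S)⁺=0.0000, hold=0.0000 ⇒ V=0.0000 continue  boundary S*=-
step 3: (k=3,j=0): S=137.2077, (K−S)⁺=2.8823, hold=5.3303 ⇒ V=5.3303 continue | (k=3,j=1): S=151.1540, (K−S)⁺=0.0000, hold=0.8880 ⇒ V=0.8880 continue | (k=3,j=2): S=166.5178, (K−S)⁺=0.0000, hold=0.0000 ⇒ V=0.0000 continue | (k=3,j=3): S=183.4432, (K−S)⁺=0.0000, hold=0.0000 ⇒ V=0.0000 continue  boundary S*=-
step 2: (k=2,j=0): S=144.0121, (K−S)⁺=0.0000, hold=2.9091 ⇒ V=2.9091 continue | (k=2,j=1): S=158.6500, (K−S)⁺=0.0000, hold=0.4049 ⇒ V=0.4049 continue | (k=2,j=2): S=174.7757, (K−S)⁺=0.0000, hold=0.0000 ⇒ V=0.0000 continue  boundary S*=-
step 1: (k=1,j=0): S=151.1540, (K−S)⁺=0.0000, hold=1.5447 ⇒ V=1.5447 continue | (k=1,j=1): S=166.5178, (K−S)⁺=0.0000, hold=0.1846 ⇒ V=0.1846 continue  boundary S*=-
step 0: (k=0,j=0): S=158.6500, (K−S)⁺=0.0000, hold=0.8039 ⇒ V=0.8039 continue  boundary S*=-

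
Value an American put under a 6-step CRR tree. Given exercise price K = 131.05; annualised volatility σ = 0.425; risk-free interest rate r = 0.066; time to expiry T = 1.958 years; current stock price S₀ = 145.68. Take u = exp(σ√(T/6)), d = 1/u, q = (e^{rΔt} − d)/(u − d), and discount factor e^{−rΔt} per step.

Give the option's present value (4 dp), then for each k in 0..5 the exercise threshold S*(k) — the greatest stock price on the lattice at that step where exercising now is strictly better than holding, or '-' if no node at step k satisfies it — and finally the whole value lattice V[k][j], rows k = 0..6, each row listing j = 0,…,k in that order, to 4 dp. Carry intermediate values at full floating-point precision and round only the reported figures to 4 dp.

price = 19.0252
boundary = - - - 70.3203 89.6439 70.3203
tree:
19.0252
29.0816 9.1598
42.9431 15.6119 2.6931
60.7297 25.9123 5.3327 0.0000
75.8878 41.4061 10.5598 0.0000 0.0000
87.7785 60.7297 20.9103 0.0000 0.0000 0.0000
97.1061 75.8878 41.4061 0.0000 0.0000 0.0000 0.0000

params: Δt=0.32633 u=1.27479 d=0.78444 q=0.48400 e^(-rΔt)=0.97869
t_6 payoffs: 97.1061 75.8878 41.4061 0.0000 0.0000 0.0000 0.0000
t_5: node(5,0) S=43.2715 payoff=87.7785 vs cont=84.9862 → 87.7785 [stop]  node(5,1) S=70.3203 payoff=60.7297 vs cont=57.9373 → 60.7297 [stop]  node(5,2) S=114.2774 payoff=16.7726 vs cont=20.9103 → 20.9103 [wait]  node(5,3) S=185.7118 payoff=0.0000 vs cont=0.0000 → 0.0000 [wait]  node(5,4) S=301.7998 payoff=0.0000 vs cont=0.0000 → 0.0000 [wait]  node(5,5) S=490.4539 payoff=0.0000 vs cont=0.0000 → 0.0000 [wait]  ⇒ S*(5)=70.3203
t_4: node(4,0) S=55.1622 payoff=75.8878 vs cont=73.0955 → 75.8878 [stop]  node(4,1) S=89.6439 payoff=41.4061 vs cont=40.5737 → 41.4061 [stop]  node(4,2) S=145.6800 payoff=0.0000 vs cont=10.5598 → 10.5598 [wait]  node(4,3) S=236.7441 payoff=0.0000 vs cont=0.0000 → 0.0000 [wait]  node(4,4) S=384.7322 payoff=0.0000 vs cont=0.0000 → 0.0000 [wait]  ⇒ S*(4)=89.6439
t_3: node(3,0) S=70.3203 payoff=60.7297 vs cont=57.9373 → 60.7297 [stop]  node(3,1) S=114.2774 payoff=16.7726 vs cont=25.9123 → 25.9123 [wait]  node(3,2) S=185.7118 payoff=0.0000 vs cont=5.3327 → 5.3327 [wait]  node(3,3) S=301.7998 payoff=0.0000 vs cont=0.0000 → 0.0000 [wait]  ⇒ S*(3)=70.3203
t_2: node(2,0) S=89.6439 payoff=41.4061 vs cont=42.9431 → 42.9431 [wait]  node(2,1) S=145.6800 payoff=0.0000 vs cont=15.6119 → 15.6119 [wait]  node(2,2) S=236.7441 payoff=0.0000 vs cont=2.6931 → 2.6931 [wait]  ⇒ S*(2)=-
t_1: node(1,0) S=114.2774 payoff=16.7726 vs cont=29.0816 → 29.0816 [wait]  node(1,1) S=185.7118 payoff=0.0000 vs cont=9.1598 → 9.1598 [wait]  ⇒ S*(1)=-
t_0: node(0,0) S=145.6800 payoff=0.0000 vs cont=19.0252 → 19.0252 [wait]  ⇒ S*(0)=-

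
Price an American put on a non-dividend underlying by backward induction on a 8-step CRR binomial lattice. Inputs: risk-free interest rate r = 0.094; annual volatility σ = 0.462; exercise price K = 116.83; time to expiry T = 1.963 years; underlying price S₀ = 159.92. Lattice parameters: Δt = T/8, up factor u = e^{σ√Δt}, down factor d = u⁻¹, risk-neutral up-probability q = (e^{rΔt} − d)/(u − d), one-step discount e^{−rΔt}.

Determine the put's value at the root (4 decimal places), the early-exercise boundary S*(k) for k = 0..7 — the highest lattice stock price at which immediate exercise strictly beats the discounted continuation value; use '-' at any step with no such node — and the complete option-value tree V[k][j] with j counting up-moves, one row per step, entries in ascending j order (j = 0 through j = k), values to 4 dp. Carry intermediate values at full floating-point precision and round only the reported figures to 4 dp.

Δt=0.24538, u=1.25716, d=0.79545, q=0.49357, disc=e^(-rΔt)=0.97720
k=8 terminal: V=max(K-S,0) → 91.1978 76.3198 52.8058 15.6433 0.0000 0.0000 0.0000 0.0000 0.0000
k=7: j=0 S=32.2237 intr=84.6063 cont=81.9425 V=84.6063[EX]; j=1 S=50.9277 intr=65.9023 cont=63.2384 V=65.9023[EX]; j=2 S=80.4885 intr=36.3415 cont=33.6777 V=36.3415[EX]; j=3 S=127.2076 intr=0.0000 cont=7.7416 V=7.7416[hold]; j=4 S=201.0446 intr=0.0000 cont=0.0000 V=0.0000[hold]; j=5 S=317.7400 intr=0.0000 cont=0.0000 V=0.0000[hold]; j=6 S=502.1707 intr=0.0000 cont=0.0000 V=0.0000[hold]; j=7 S=793.6532 intr=0.0000 cont=0.0000 V=0.0000[hold]  S*(7)=80.4885
k=6: j=0 S=40.5102 intr=76.3198 cont=73.6559 V=76.3198[EX]; j=1 S=64.0242 intr=52.8058 cont=50.1420 V=52.8058[EX]; j=2 S=101.1867 intr=15.6433 cont=21.7186 V=21.7186[hold]; j=3 S=159.9200 intr=0.0000 cont=3.8312 V=3.8312[hold]; j=4 S=252.7448 intr=0.0000 cont=0.0000 V=0.0000[hold]; j=5 S=399.4493 intr=0.0000 cont=0.0000 V=0.0000[hold]; j=6 S=631.3077 intr=0.0000 cont=0.0000 V=0.0000[hold]  S*(6)=64.0242
k=5: j=0 S=50.9277 intr=65.9023 cont=63.2384 V=65.9023[EX]; j=1 S=80.4885 intr=36.3415 cont=36.6079 V=36.6079[hold]; j=2 S=127.2076 intr=0.0000 cont=12.5960 V=12.5960[hold]; j=3 S=201.0446 intr=0.0000 cont=1.8960 V=1.8960[hold]; j=4 S=317.7400 intr=0.0000 cont=0.0000 V=0.0000[hold]; j=5 S=502.1707 intr=0.0000 cont=0.0000 V=0.0000[hold]  S*(5)=50.9277
k=4: j=0 S=64.0242 intr=52.8058 cont=50.2704 V=52.8058[EX]; j=1 S=101.1867 intr=15.6433 cont=24.1918 V=24.1918[hold]; j=2 S=159.9200 intr=0.0000 cont=7.1480 V=7.1480[hold]; j=3 S=252.7448 intr=0.0000 cont=0.9383 V=0.9383[hold]; j=4 S=399.4493 intr=0.0000 cont=0.0000 V=0.0000[hold]  S*(4)=64.0242
k=3: j=0 S=80.4885 intr=36.3415 cont=37.8008 V=37.8008[hold]; j=1 S=127.2076 intr=0.0000 cont=15.4197 V=15.4197[hold]; j=2 S=201.0446 intr=0.0000 cont=3.9899 V=3.9899[hold]; j=3 S=317.7400 intr=0.0000 cont=0.4643 V=0.4643[hold]  S*(3)=-
k=2: j=0 S=101.1867 intr=15.6433 cont=26.1441 V=26.1441[hold]; j=1 S=159.9200 intr=0.0000 cont=9.5553 V=9.5553[hold]; j=2 S=252.7448 intr=0.0000 cont=2.1985 V=2.1985[hold]  S*(2)=-
k=1: j=0 S=127.2076 intr=0.0000 cont=17.5469 V=17.5469[hold]; j=1 S=201.0446 intr=0.0000 cont=5.7891 V=5.7891[hold]  S*(1)=-
k=0: j=0 S=159.9200 intr=0.0000 cont=11.4758 V=11.4758[hold]  S*(0)=-

price = 11.4758
boundary = - - - - 64.0242 50.9277 64.0242 80.4885
tree:
11.4758
17.5469 5.7891
26.1441 9.5553 2.1985
37.8008 15.4197 3.9899 0.4643
52.8058 24.1918 7.1480 0.9383 0.0000
65.9023 36.6079 12.5960 1.8960 0.0000 0.0000
76.3198 52.8058 21.7186 3.8312 0.0000 0.0000 0.0000
84.6063 65.9023 36.3415 7.7416 0.0000 0.0000 0.0000 0.0000
91.1978 76.3198 52.8058 15.6433 0.0000 0.0000 0.0000 0.0000 0.0000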